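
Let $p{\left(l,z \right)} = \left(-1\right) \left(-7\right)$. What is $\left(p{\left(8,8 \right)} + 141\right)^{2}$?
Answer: $21904$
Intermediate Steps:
$p{\left(l,z \right)} = 7$
$\left(p{\left(8,8 \right)} + 141\right)^{2} = \left(7 + 141\right)^{2} = 148^{2} = 21904$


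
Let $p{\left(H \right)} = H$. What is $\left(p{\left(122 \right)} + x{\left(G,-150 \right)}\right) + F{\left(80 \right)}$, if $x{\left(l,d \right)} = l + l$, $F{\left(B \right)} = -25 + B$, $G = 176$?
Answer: $529$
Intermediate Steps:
$x{\left(l,d \right)} = 2 l$
$\left(p{\left(122 \right)} + x{\left(G,-150 \right)}\right) + F{\left(80 \right)} = \left(122 + 2 \cdot 176\right) + \left(-25 + 80\right) = \left(122 + 352\right) + 55 = 474 + 55 = 529$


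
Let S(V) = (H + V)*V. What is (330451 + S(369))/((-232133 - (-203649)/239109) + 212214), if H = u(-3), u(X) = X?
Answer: -37102145015/1587536174 ≈ -23.371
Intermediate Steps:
H = -3
S(V) = V*(-3 + V) (S(V) = (-3 + V)*V = V*(-3 + V))
(330451 + S(369))/((-232133 - (-203649)/239109) + 212214) = (330451 + 369*(-3 + 369))/((-232133 - (-203649)/239109) + 212214) = (330451 + 369*366)/((-232133 - (-203649)/239109) + 212214) = (330451 + 135054)/((-232133 - 1*(-67883/79703)) + 212214) = 465505/((-232133 + 67883/79703) + 212214) = 465505/(-18501628616/79703 + 212214) = 465505/(-1587536174/79703) = 465505*(-79703/1587536174) = -37102145015/1587536174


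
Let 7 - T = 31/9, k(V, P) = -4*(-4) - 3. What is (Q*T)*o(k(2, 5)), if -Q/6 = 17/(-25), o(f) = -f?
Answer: -14144/75 ≈ -188.59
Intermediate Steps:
k(V, P) = 13 (k(V, P) = 16 - 3 = 13)
T = 32/9 (T = 7 - 31/9 = 32/9 ≈ 3.5556)
Q = 102/25 (Q = -102/(-25) = -102*(-1)/25 = -6*(-17/25) = 102/25 ≈ 4.0800)
(Q*T)*o(k(2, 5)) = ((102/25)*(32/9))*(-1*13) = (1088/75)*(-13) = -14144/75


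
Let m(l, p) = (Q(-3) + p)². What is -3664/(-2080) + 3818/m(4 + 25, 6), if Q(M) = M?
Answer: 498401/1170 ≈ 425.98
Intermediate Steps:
m(l, p) = (-3 + p)²
-3664/(-2080) + 3818/m(4 + 25, 6) = -3664/(-2080) + 3818/((-3 + 6)²) = -3664*(-1/2080) + 3818/(3²) = 229/130 + 3818/9 = 498401/1170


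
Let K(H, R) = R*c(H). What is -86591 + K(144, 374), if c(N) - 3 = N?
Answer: -31613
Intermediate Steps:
c(N) = 3 + N
K(H, R) = R*(3 + H)
-86591 + K(144, 374) = -86591 + 374*(3 + 144) = -86591 + 374*147 = -86591 + 54978 = -31613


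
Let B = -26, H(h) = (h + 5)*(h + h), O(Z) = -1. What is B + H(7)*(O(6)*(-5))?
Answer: 814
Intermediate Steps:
H(h) = 2*h*(5 + h) (H(h) = (5 + h)*(2*h) = 2*h*(5 + h))
B + H(7)*(O(6)*(-5)) = -26 + (2*7*(5 + 7))*(-1*(-5)) = -26 + (2*7*12)*5 = -26 + 168*5 = -26 + 840 = 814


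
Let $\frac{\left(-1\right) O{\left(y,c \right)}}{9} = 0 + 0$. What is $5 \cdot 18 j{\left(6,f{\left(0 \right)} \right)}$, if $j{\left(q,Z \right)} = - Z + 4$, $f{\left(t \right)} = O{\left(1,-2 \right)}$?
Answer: $360$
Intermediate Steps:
$O{\left(y,c \right)} = 0$ ($O{\left(y,c \right)} = - 9 \left(0 + 0\right) = \left(-9\right) 0 = 0$)
$f{\left(t \right)} = 0$
$j{\left(q,Z \right)} = 4 - Z$
$5 \cdot 18 j{\left(6,f{\left(0 \right)} \right)} = 5 \cdot 18 \left(4 - 0\right) = 90 \left(4 + 0\right) = 90 \cdot 4 = 360$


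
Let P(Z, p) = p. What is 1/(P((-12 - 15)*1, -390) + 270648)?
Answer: 1/270258 ≈ 3.7002e-6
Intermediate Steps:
1/(P((-12 - 15)*1, -390) + 270648) = 1/(-390 + 270648) = 1/270258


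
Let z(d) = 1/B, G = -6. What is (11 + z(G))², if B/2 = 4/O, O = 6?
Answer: 2209/16 ≈ 138.06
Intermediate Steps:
B = 4/3 (B = 2*(4/6) = 2*(4*(⅙)) = 2*(⅔) = 4/3 ≈ 1.3333)
z(d) = ¾ (z(d) = 1/(4/3) = ¾)
(11 + z(G))² = (11 + ¾)² = (47/4)² = 2209/16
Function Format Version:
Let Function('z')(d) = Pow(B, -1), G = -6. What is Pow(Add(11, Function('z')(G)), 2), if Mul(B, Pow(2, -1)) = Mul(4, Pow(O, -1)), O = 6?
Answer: Rational(2209, 16) ≈ 138.06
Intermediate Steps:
B = Rational(4, 3) (B = Mul(2, Mul(4, Pow(6, -1))) = Mul(2, Mul(4, Rational(1, 6))) = Mul(2, Rational(2, 3)) = Rational(4, 3) ≈ 1.3333)
Function('z')(d) = Rational(3, 4) (Function('z')(d) = Pow(Rational(4, 3), -1) = Rational(3, 4))
Pow(Add(11, Function('z')(G)), 2) = Pow(Add(11, Rational(3, 4)), 2) = Pow(Rational(47, 4), 2) = Rational(2209, 16)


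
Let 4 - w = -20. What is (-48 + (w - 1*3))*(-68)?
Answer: 1836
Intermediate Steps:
w = 24 (w = 4 - 1*(-20) = 4 + 20 = 24)
(-48 + (w - 1*3))*(-68) = (-48 + (24 - 1*3))*(-68) = (-48 + (24 - 3))*(-68) = (-48 + 21)*(-68) = -27*(-68) = 1836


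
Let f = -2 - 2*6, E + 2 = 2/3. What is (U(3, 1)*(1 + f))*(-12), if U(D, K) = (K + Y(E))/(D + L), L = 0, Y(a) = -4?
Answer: -156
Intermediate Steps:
E = -4/3 (E = -2 + 2/3 = -2 + 2*(⅓) = -2 + ⅔ = -4/3 ≈ -1.3333)
f = -14 (f = -2 - 12 = -14)
U(D, K) = (-4 + K)/D (U(D, K) = (K - 4)/(D + 0) = (-4 + K)/D)
(U(3, 1)*(1 + f))*(-12) = (((-4 + 1)/3)*(1 - 14))*(-12) = (((⅓)*(-3))*(-13))*(-12) = -1*(-13)*(-12) = 13*(-12) = -156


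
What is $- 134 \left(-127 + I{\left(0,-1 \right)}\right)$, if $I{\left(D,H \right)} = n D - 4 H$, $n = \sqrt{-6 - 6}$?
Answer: $16482$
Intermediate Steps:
$n = 2 i \sqrt{3}$ ($n = \sqrt{-12} = 2 i \sqrt{3} \approx 3.4641 i$)
$I{\left(D,H \right)} = - 4 H + 2 i D \sqrt{3}$ ($I{\left(D,H \right)} = 2 i \sqrt{3} D - 4 H = 2 i D \sqrt{3} - 4 H = - 4 H + 2 i D \sqrt{3}$)
$- 134 \left(-127 + I{\left(0,-1 \right)}\right) = - 134 \left(-127 + \left(\left(-4\right) \left(-1\right) + 2 i 0 \sqrt{3}\right)\right) = - 134 \left(-127 + \left(4 + 0\right)\right) = - 134 \left(-127 + 4\right) = \left(-134\right) \left(-123\right) = 16482$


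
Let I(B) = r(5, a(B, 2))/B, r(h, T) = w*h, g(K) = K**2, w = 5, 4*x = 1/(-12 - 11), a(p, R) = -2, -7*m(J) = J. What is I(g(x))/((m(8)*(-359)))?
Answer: 185150/359 ≈ 515.74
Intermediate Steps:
m(J) = -J/7
x = -1/92 (x = 1/(4*(-12 - 11)) = (1/4)/(-23) = (1/4)*(-1/23) = -1/92 ≈ -0.010870)
r(h, T) = 5*h
I(B) = 25/B (I(B) = (5*5)/B = 25/B)
I(g(x))/((m(8)*(-359))) = (25/((-1/92)**2))/((-1/7*8*(-359))) = (25/(1/8464))/((-8/7*(-359))) = (25*8464)/(2872/7) = 211600*(7/2872) = 185150/359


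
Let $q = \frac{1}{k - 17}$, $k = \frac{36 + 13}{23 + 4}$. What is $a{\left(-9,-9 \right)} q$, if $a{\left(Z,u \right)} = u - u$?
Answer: $0$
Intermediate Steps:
$k = \frac{49}{27} \approx 1.8148$
$a{\left(Z,u \right)} = 0$
$q = - \frac{27}{410}$ ($q = \frac{1}{\frac{49}{27} - 17} = \frac{1}{- \frac{410}{27}} = - \frac{27}{410} \approx -0.065854$)
$a{\left(-9,-9 \right)} q = 0 \left(- \frac{27}{410}\right) = 0$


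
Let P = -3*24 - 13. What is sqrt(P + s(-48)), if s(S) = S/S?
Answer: 2*I*sqrt(21) ≈ 9.1651*I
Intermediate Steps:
s(S) = 1
P = -85 (P = -72 - 13 = -85)
sqrt(P + s(-48)) = sqrt(-85 + 1) = sqrt(-84) = 2*I*sqrt(21)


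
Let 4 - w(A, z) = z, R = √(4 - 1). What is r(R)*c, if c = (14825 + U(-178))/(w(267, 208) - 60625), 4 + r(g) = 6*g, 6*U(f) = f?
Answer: 177544/182487 - 88772*√3/60829 ≈ -1.5548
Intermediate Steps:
U(f) = f/6
R = √3 ≈ 1.7320
w(A, z) = 4 - z
r(g) = -4 + 6*g
c = -44386/182487 (c = (14825 + (⅙)*(-178))/((4 - 1*208) - 60625) = (14825 - 89/3)/((4 - 208) - 60625) = 44386/(3*(-204 - 60625)) = (44386/3)/(-60829) = (44386/3)*(-1/60829) = -44386/182487 ≈ -0.24323)
r(R)*c = (-4 + 6*√3)*(-44386/182487) = 177544/182487 - 88772*√3/60829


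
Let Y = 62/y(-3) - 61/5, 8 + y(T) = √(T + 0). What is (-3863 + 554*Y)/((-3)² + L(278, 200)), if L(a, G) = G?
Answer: -4932223/70015 - 34348*I*√3/14003 ≈ -70.445 - 4.2486*I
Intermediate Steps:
y(T) = -8 + √T (y(T) = -8 + √(T + 0) = -8 + √T)
Y = -61/5 + 62/(-8 + I*√3) (Y = 62/(-8 + √(-3)) - 61/5 = 62/(-8 + I*√3) - 61*⅕ = 62/(-8 + I*√3) - 61/5 = -61/5 + 62/(-8 + I*√3) ≈ -19.603 - 1.6028*I)
(-3863 + 554*Y)/((-3)² + L(278, 200)) = (-3863 + 554*(-6567/335 - 62*I*√3/67))/((-3)² + 200) = (-3863 + (-3638118/335 - 34348*I*√3/67))/(9 + 200) = (-4932223/335 - 34348*I*√3/67)/209 = (-4932223/335 - 34348*I*√3/67)*(1/209) = -4932223/70015 - 34348*I*√3/14003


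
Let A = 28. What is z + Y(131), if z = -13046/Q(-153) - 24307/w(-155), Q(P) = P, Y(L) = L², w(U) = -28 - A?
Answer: 151484995/8568 ≈ 17680.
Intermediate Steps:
w(U) = -56 (w(U) = -28 - 1*28 = -28 - 28 = -56)
z = 4449547/8568 (z = -13046/(-153) - 24307/(-56) = -13046*(-1/153) - 24307*(-1/56) = 13046/153 + 24307/56 = 4449547/8568 ≈ 519.32)
z + Y(131) = 4449547/8568 + 131² = 4449547/8568 + 17161 = 151484995/8568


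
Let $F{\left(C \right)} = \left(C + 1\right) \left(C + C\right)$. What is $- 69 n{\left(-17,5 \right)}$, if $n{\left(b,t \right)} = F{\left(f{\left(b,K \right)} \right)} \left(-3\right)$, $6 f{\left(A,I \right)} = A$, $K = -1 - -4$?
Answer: $\frac{4301}{2} \approx 2150.5$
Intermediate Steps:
$K = 3$ ($K = -1 + 4 = 3$)
$f{\left(A,I \right)} = \frac{A}{6}$
$F{\left(C \right)} = 2 C \left(1 + C\right)$ ($F{\left(C \right)} = \left(1 + C\right) 2 C = 2 C \left(1 + C\right)$)
$n{\left(b,t \right)} = - b \left(1 + \frac{b}{6}\right)$ ($n{\left(b,t \right)} = 2 \frac{b}{6} \left(1 + \frac{b}{6}\right) \left(-3\right) = \frac{b \left(1 + \frac{b}{6}\right)}{3} \left(-3\right) = - b \left(1 + \frac{b}{6}\right)$)
$- 69 n{\left(-17,5 \right)} = - 69 \left(\left(- \frac{1}{6}\right) \left(-17\right) \left(6 - 17\right)\right) = - 69 \left(\left(- \frac{1}{6}\right) \left(-17\right) \left(-11\right)\right) = \left(-69\right) \left(- \frac{187}{6}\right) = \frac{4301}{2}$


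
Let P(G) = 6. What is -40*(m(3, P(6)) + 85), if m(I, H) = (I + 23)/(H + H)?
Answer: -10460/3 ≈ -3486.7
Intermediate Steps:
m(I, H) = (23 + I)/(2*H) (m(I, H) = (23 + I)/((2*H)) = (23 + I)*(1/(2*H)) = (23 + I)/(2*H))
-40*(m(3, P(6)) + 85) = -40*((1/2)*(23 + 3)/6 + 85) = -40*((1/2)*(1/6)*26 + 85) = -40*(13/6 + 85) = -40*523/6 = -10460/3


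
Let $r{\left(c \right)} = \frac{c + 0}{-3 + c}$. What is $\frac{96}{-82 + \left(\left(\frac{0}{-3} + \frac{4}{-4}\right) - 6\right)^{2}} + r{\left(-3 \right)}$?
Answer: $- \frac{53}{22} \approx -2.4091$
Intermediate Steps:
$r{\left(c \right)} = \frac{c}{-3 + c}$
$\frac{96}{-82 + \left(\left(\frac{0}{-3} + \frac{4}{-4}\right) - 6\right)^{2}} + r{\left(-3 \right)} = \frac{96}{-82 + \left(\left(\frac{0}{-3} + \frac{4}{-4}\right) - 6\right)^{2}} - \frac{3}{-3 - 3} = \frac{96}{-82 + \left(\left(0 \left(- \frac{1}{3}\right) + 4 \left(- \frac{1}{4}\right)\right) - 6\right)^{2}} - \frac{3}{-6} = \frac{96}{-82 + \left(\left(0 - 1\right) - 6\right)^{2}} - - \frac{1}{2} = \frac{96}{-82 + \left(-1 - 6\right)^{2}} + \frac{1}{2} = \frac{96}{-82 + \left(-7\right)^{2}} + \frac{1}{2} = \frac{96}{-82 + 49} + \frac{1}{2} = \frac{96}{-33} + \frac{1}{2} = 96 \left(- \frac{1}{33}\right) + \frac{1}{2} = - \frac{32}{11} + \frac{1}{2} = - \frac{53}{22}$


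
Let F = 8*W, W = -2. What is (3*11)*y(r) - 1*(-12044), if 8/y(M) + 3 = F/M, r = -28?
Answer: 202900/17 ≈ 11935.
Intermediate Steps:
F = -16 (F = 8*(-2) = -16)
y(M) = 8/(-3 - 16/M)
(3*11)*y(r) - 1*(-12044) = (3*11)*(-8*(-28)/(16 + 3*(-28))) - 1*(-12044) = 33*(-8*(-28)/(16 - 84)) + 12044 = 33*(-8*(-28)/(-68)) + 12044 = 33*(-8*(-28)*(-1/68)) + 12044 = 33*(-56/17) + 12044 = -1848/17 + 12044 = 202900/17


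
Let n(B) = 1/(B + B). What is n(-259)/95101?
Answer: -1/49262318 ≈ -2.0299e-8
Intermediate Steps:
n(B) = 1/(2*B)
n(-259)/95101 = ((½)/(-259))/95101 = ((½)*(-1/259))*(1/95101) = -1/518*1/95101 = -1/49262318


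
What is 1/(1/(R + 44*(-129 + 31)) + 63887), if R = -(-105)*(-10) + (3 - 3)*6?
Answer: 5362/342562093 ≈ 1.5653e-5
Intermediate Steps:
R = -1050 (R = -21*50 + 0*6 = -1050 + 0 = -1050)
1/(1/(R + 44*(-129 + 31)) + 63887) = 1/(1/(-1050 + 44*(-129 + 31)) + 63887) = 1/(1/(-1050 + 44*(-98)) + 63887) = 1/(1/(-1050 - 4312) + 63887) = 1/(1/(-5362) + 63887) = 1/(-1/5362 + 63887) = 1/(342562093/5362) = 5362/342562093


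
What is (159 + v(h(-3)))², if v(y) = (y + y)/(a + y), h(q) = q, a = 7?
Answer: 99225/4 ≈ 24806.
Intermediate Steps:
v(y) = 2*y/(7 + y) (v(y) = (y + y)/(7 + y) = (2*y)/(7 + y) = 2*y/(7 + y))
(159 + v(h(-3)))² = (159 + 2*(-3)/(7 - 3))² = (159 + 2*(-3)/4)² = (159 + 2*(-3)*(¼))² = (159 - 3/2)² = (315/2)² = 99225/4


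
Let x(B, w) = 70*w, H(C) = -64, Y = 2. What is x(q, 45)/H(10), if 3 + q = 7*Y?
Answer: -1575/32 ≈ -49.219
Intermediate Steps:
q = 11 (q = -3 + 7*2 = -3 + 14 = 11)
x(q, 45)/H(10) = (70*45)/(-64) = 3150*(-1/64) = -1575/32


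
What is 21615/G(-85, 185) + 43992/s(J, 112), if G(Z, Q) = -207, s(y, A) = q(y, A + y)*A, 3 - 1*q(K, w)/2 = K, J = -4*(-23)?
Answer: -18334291/171948 ≈ -106.63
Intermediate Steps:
J = 92
q(K, w) = 6 - 2*K
s(y, A) = A*(6 - 2*y) (s(y, A) = (6 - 2*y)*A = A*(6 - 2*y))
21615/G(-85, 185) + 43992/s(J, 112) = 21615/(-207) + 43992/((2*112*(3 - 1*92))) = 21615*(-1/207) + 43992/((2*112*(3 - 92))) = -7205/69 + 43992/((2*112*(-89))) = -7205/69 + 43992/(-19936) = -7205/69 + 43992*(-1/19936) = -7205/69 - 5499/2492 = -18334291/171948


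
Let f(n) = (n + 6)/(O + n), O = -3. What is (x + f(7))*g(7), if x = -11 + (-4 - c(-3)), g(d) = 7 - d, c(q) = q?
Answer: 0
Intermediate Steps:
f(n) = (6 + n)/(-3 + n) (f(n) = (n + 6)/(-3 + n) = (6 + n)/(-3 + n))
x = -12 (x = -11 + (-4 - 1*(-3)) = -11 + (-4 + 3) = -11 - 1 = -12)
(x + f(7))*g(7) = (-12 + (6 + 7)/(-3 + 7))*(7 - 1*7) = (-12 + 13/4)*(7 - 7) = (-12 + (¼)*13)*0 = (-12 + 13/4)*0 = -35/4*0 = 0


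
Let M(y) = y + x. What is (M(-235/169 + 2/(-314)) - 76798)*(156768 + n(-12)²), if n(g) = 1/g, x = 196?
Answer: -22941632517476245/1910376 ≈ -1.2009e+10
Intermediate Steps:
M(y) = 196 + y (M(y) = y + 196 = 196 + y)
(M(-235/169 + 2/(-314)) - 76798)*(156768 + n(-12)²) = ((196 + (-235/169 + 2/(-314))) - 76798)*(156768 + (1/(-12))²) = ((196 + (-235*1/169 + 2*(-1/314))) - 76798)*(156768 + (-1/12)²) = ((196 + (-235/169 - 1/157)) - 76798)*(156768 + 1/144) = ((196 - 37064/26533) - 76798)*(22574593/144) = (5163404/26533 - 76798)*(22574593/144) = -2032517930/26533*22574593/144 = -22941632517476245/1910376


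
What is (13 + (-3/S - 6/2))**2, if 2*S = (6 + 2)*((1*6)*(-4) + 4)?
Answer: 644809/6400 ≈ 100.75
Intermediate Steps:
S = -80 (S = ((6 + 2)*((1*6)*(-4) + 4))/2 = (8*(6*(-4) + 4))/2 = (8*(-24 + 4))/2 = (8*(-20))/2 = (1/2)*(-160) = -80)
(13 + (-3/S - 6/2))**2 = (13 + (-3/(-80) - 6/2))**2 = (13 + (-3*(-1/80) - 6*1/2))**2 = (13 + (3/80 - 3))**2 = (13 - 237/80)**2 = (803/80)**2 = 644809/6400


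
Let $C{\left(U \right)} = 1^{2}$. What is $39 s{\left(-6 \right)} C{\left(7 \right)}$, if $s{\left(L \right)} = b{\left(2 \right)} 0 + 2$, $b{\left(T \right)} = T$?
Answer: $78$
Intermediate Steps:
$C{\left(U \right)} = 1$
$s{\left(L \right)} = 2$ ($s{\left(L \right)} = 2 \cdot 0 + 2 = 0 + 2 = 2$)
$39 s{\left(-6 \right)} C{\left(7 \right)} = 39 \cdot 2 \cdot 1 = 78 \cdot 1 = 78$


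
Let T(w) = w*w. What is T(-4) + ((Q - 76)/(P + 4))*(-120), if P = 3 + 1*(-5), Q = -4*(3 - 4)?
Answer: 4336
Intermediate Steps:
Q = 4 (Q = -4*(-1) = 4)
P = -2 (P = 3 - 5 = -2)
T(w) = w²
T(-4) + ((Q - 76)/(P + 4))*(-120) = (-4)² + ((4 - 76)/(-2 + 4))*(-120) = 16 - 72/2*(-120) = 16 - 72*½*(-120) = 16 - 36*(-120) = 16 + 4320 = 4336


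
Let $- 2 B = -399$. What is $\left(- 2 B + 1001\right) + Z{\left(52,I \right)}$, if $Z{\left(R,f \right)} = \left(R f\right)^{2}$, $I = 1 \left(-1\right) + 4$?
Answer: $24938$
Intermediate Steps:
$I = 3$ ($I = -1 + 4 = 3$)
$B = \frac{399}{2}$ ($B = \left(- \frac{1}{2}\right) \left(-399\right) = \frac{399}{2} \approx 199.5$)
$Z{\left(R,f \right)} = R^{2} f^{2}$
$\left(- 2 B + 1001\right) + Z{\left(52,I \right)} = \left(\left(-2\right) \frac{399}{2} + 1001\right) + 52^{2} \cdot 3^{2} = \left(-399 + 1001\right) + 2704 \cdot 9 = 602 + 24336 = 24938$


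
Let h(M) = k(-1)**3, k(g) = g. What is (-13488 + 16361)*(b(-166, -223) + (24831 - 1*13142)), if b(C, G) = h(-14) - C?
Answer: 34056542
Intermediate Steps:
h(M) = -1 (h(M) = (-1)**3 = -1)
b(C, G) = -1 - C
(-13488 + 16361)*(b(-166, -223) + (24831 - 1*13142)) = (-13488 + 16361)*((-1 - 1*(-166)) + (24831 - 1*13142)) = 2873*((-1 + 166) + (24831 - 13142)) = 2873*(165 + 11689) = 2873*11854 = 34056542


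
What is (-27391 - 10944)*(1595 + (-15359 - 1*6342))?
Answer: 770763510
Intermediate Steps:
(-27391 - 10944)*(1595 + (-15359 - 1*6342)) = -38335*(1595 + (-15359 - 6342)) = -38335*(1595 - 21701) = -38335*(-20106) = 770763510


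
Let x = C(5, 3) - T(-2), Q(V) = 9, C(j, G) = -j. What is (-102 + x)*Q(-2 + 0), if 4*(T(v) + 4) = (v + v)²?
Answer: -963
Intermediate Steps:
T(v) = -4 + v² (T(v) = -4 + (v + v)²/4 = -4 + (2*v)²/4 = -4 + (4*v²)/4 = -4 + v²)
x = -5 (x = -1*5 - (-4 + (-2)²) = -5 - (-4 + 4) = -5 - 1*0 = -5 + 0 = -5)
(-102 + x)*Q(-2 + 0) = (-102 - 5)*9 = -107*9 = -963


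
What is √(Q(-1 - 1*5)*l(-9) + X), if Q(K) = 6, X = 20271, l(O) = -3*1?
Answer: √20253 ≈ 142.31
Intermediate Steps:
l(O) = -3
√(Q(-1 - 1*5)*l(-9) + X) = √(6*(-3) + 20271) = √(-18 + 20271) = √20253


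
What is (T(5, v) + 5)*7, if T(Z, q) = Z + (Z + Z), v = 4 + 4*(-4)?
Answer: 140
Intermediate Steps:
v = -12 (v = 4 - 16 = -12)
T(Z, q) = 3*Z (T(Z, q) = Z + 2*Z = 3*Z)
(T(5, v) + 5)*7 = (3*5 + 5)*7 = (15 + 5)*7 = 20*7 = 140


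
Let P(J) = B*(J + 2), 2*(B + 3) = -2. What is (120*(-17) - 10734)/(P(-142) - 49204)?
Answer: 6387/24322 ≈ 0.26260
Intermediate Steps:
B = -4 (B = -3 + (½)*(-2) = -3 - 1 = -4)
P(J) = -8 - 4*J (P(J) = -4*(J + 2) = -4*(2 + J) = -8 - 4*J)
(120*(-17) - 10734)/(P(-142) - 49204) = (120*(-17) - 10734)/((-8 - 4*(-142)) - 49204) = (-2040 - 10734)/((-8 + 568) - 49204) = -12774/(560 - 49204) = -12774/(-48644) = -12774*(-1/48644) = 6387/24322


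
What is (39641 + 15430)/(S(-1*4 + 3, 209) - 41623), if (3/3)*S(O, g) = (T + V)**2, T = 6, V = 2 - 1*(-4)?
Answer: -55071/41479 ≈ -1.3277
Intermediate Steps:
V = 6 (V = 2 + 4 = 6)
S(O, g) = 144 (S(O, g) = (6 + 6)**2 = 12**2 = 144)
(39641 + 15430)/(S(-1*4 + 3, 209) - 41623) = (39641 + 15430)/(144 - 41623) = 55071/(-41479) = 55071*(-1/41479) = -55071/41479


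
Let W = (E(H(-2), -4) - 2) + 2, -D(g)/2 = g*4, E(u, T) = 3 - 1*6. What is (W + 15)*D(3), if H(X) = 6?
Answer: -288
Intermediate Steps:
E(u, T) = -3 (E(u, T) = 3 - 6 = -3)
D(g) = -8*g (D(g) = -2*g*4 = -8*g)
W = -3 (W = (-3 - 2) + 2 = -5 + 2 = -3)
(W + 15)*D(3) = (-3 + 15)*(-8*3) = 12*(-24) = -288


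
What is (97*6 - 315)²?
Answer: 71289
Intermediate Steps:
(97*6 - 315)² = (582 - 315)² = 267² = 71289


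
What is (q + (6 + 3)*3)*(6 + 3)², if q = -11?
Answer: 1296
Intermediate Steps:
(q + (6 + 3)*3)*(6 + 3)² = (-11 + (6 + 3)*3)*(6 + 3)² = (-11 + 9*3)*9² = (-11 + 27)*81 = 16*81 = 1296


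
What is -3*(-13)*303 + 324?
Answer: 12141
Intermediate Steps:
-3*(-13)*303 + 324 = 39*303 + 324 = 11817 + 324 = 12141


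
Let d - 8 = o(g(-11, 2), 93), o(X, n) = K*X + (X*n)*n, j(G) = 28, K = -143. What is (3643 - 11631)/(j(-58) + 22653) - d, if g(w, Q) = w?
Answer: 2121981010/22681 ≈ 93558.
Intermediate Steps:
o(X, n) = -143*X + X*n**2 (o(X, n) = -143*X + (X*n)*n = -143*X + X*n**2)
d = -93558 (d = 8 - 11*(-143 + 93**2) = 8 - 11*(-143 + 8649) = 8 - 11*8506 = 8 - 93566 = -93558)
(3643 - 11631)/(j(-58) + 22653) - d = (3643 - 11631)/(28 + 22653) - 1*(-93558) = -7988/22681 + 93558 = 2121981010/22681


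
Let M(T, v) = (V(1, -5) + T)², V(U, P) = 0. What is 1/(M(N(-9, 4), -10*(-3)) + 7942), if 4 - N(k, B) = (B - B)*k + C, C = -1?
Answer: 1/7967 ≈ 0.00012552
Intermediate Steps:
N(k, B) = 5 (N(k, B) = 4 - ((B - B)*k - 1) = 4 - (0*k - 1) = 4 - (0 - 1) = 4 - 1*(-1) = 4 + 1 = 5)
M(T, v) = T² (M(T, v) = (0 + T)² = T²)
1/(M(N(-9, 4), -10*(-3)) + 7942) = 1/(5² + 7942) = 1/(25 + 7942) = 1/7967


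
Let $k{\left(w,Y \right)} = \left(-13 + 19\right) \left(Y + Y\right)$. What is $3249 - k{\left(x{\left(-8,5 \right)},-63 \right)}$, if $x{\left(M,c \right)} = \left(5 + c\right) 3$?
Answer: $4005$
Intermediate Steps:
$x{\left(M,c \right)} = 15 + 3 c$
$k{\left(w,Y \right)} = 12 Y$ ($k{\left(w,Y \right)} = 6 \cdot 2 Y = 12 Y$)
$3249 - k{\left(x{\left(-8,5 \right)},-63 \right)} = 3249 - 12 \left(-63\right) = 3249 - -756 = 3249 + 756 = 4005$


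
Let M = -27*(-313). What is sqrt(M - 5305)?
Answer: 11*sqrt(26) ≈ 56.089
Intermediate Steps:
M = 8451
sqrt(M - 5305) = sqrt(8451 - 5305) = sqrt(3146) = 11*sqrt(26)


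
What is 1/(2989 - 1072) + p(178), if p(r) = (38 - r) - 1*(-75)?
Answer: -124604/1917 ≈ -65.000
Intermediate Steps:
p(r) = 113 - r (p(r) = (38 - r) + 75 = 113 - r)
1/(2989 - 1072) + p(178) = 1/(2989 - 1072) + (113 - 1*178) = 1/1917 + (113 - 178) = 1/1917 - 65 = -124604/1917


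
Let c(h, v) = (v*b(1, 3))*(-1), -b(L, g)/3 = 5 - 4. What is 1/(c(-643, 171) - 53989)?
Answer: -1/53476 ≈ -1.8700e-5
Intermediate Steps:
b(L, g) = -3 (b(L, g) = -3*(5 - 4) = -3*1 = -3)
c(h, v) = 3*v (c(h, v) = (v*(-3))*(-1) = -3*v*(-1) = 3*v)
1/(c(-643, 171) - 53989) = 1/(3*171 - 53989) = 1/(513 - 53989) = 1/(-53476) = -1/53476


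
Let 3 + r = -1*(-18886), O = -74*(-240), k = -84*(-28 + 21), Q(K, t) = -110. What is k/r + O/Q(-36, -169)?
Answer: -33529740/207713 ≈ -161.42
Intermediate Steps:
k = 588 (k = -84*(-7) = 588)
O = 17760
r = 18883 (r = -3 - 1*(-18886) = -3 + 18886 = 18883)
k/r + O/Q(-36, -169) = 588/18883 + 17760/(-110) = 588*(1/18883) + 17760*(-1/110) = 588/18883 - 1776/11 = -33529740/207713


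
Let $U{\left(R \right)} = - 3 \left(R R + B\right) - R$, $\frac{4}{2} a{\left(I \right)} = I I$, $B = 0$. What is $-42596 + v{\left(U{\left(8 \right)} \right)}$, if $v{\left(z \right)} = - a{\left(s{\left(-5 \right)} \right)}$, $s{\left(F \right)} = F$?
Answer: $- \frac{85217}{2} \approx -42609.0$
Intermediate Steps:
$a{\left(I \right)} = \frac{I^{2}}{2}$ ($a{\left(I \right)} = \frac{I I}{2} = \frac{I^{2}}{2}$)
$U{\left(R \right)} = - R - 3 R^{2}$ ($U{\left(R \right)} = - 3 \left(R R + 0\right) - R = - 3 \left(R^{2} + 0\right) - R = - 3 R^{2} - R = - R - 3 R^{2}$)
$v{\left(z \right)} = - \frac{25}{2}$ ($v{\left(z \right)} = - \frac{\left(-5\right)^{2}}{2} = - \frac{25}{2}$)
$-42596 + v{\left(U{\left(8 \right)} \right)} = -42596 - \frac{25}{2} = - \frac{85217}{2}$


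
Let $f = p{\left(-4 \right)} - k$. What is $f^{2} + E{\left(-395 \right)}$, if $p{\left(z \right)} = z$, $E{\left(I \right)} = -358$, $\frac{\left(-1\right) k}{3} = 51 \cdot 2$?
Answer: $90846$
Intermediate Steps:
$k = -306$ ($k = - 3 \cdot 51 \cdot 2 = \left(-3\right) 102 = -306$)
$f = 302$ ($f = -4 - -306 = -4 + 306 = 302$)
$f^{2} + E{\left(-395 \right)} = 302^{2} - 358 = 91204 - 358 = 90846$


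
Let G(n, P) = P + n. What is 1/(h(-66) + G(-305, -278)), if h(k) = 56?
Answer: -1/527 ≈ -0.0018975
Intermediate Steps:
1/(h(-66) + G(-305, -278)) = 1/(56 + (-278 - 305)) = 1/(56 - 583) = 1/(-527) = -1/527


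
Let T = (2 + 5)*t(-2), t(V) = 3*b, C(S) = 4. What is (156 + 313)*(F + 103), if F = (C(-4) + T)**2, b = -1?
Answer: 183848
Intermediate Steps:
t(V) = -3 (t(V) = 3*(-1) = -3)
T = -21 (T = (2 + 5)*(-3) = 7*(-3) = -21)
F = 289 (F = (4 - 21)**2 = (-17)**2 = 289)
(156 + 313)*(F + 103) = (156 + 313)*(289 + 103) = 469*392 = 183848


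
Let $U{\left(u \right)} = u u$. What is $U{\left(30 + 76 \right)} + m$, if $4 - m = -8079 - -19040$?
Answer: $279$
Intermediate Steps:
$m = -10957$ ($m = 4 - \left(-8079 - -19040\right) = 4 - \left(-8079 + 19040\right) = 4 - 10961 = -10957$)
$U{\left(u \right)} = u^{2}$
$U{\left(30 + 76 \right)} + m = \left(30 + 76\right)^{2} - 10957 = 106^{2} - 10957 = 11236 - 10957 = 279$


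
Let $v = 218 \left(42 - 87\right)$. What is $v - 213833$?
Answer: $-223643$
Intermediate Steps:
$v = -9810$ ($v = 218 \left(-45\right) = -9810$)
$v - 213833 = -9810 - 213833 = -223643$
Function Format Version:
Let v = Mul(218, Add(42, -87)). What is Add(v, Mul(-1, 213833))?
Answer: -223643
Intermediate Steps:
v = -9810 (v = Mul(218, -45) = -9810)
Add(v, Mul(-1, 213833)) = Add(-9810, Mul(-1, 213833)) = Add(-9810, -213833) = -223643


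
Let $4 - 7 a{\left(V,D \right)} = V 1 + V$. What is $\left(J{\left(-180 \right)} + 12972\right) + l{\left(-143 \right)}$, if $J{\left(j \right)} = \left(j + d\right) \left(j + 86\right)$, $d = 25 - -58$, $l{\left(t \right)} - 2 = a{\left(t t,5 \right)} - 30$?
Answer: $16220$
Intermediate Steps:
$a{\left(V,D \right)} = \frac{4}{7} - \frac{2 V}{7}$ ($a{\left(V,D \right)} = \frac{4}{7} - \frac{V 1 + V}{7} = \frac{4}{7} - \frac{V + V}{7} = \frac{4}{7} - \frac{2 V}{7}$)
$l{\left(t \right)} = - \frac{192}{7} - \frac{2 t^{2}}{7}$ ($l{\left(t \right)} = 2 - \left(\frac{206}{7} + \frac{2 t t}{7}\right) = 2 - \left(\frac{206}{7} + \frac{2 t^{2}}{7}\right) = - \frac{192}{7} - \frac{2 t^{2}}{7}$)
$d = 83$ ($d = 25 + 58 = 83$)
$J{\left(j \right)} = \left(83 + j\right) \left(86 + j\right)$ ($J{\left(j \right)} = \left(j + 83\right) \left(j + 86\right) = \left(83 + j\right) \left(86 + j\right)$)
$\left(J{\left(-180 \right)} + 12972\right) + l{\left(-143 \right)} = \left(\left(7138 + \left(-180\right)^{2} + 169 \left(-180\right)\right) + 12972\right) - \left(\frac{192}{7} + \frac{2 \left(-143\right)^{2}}{7}\right) = \left(\left(7138 + 32400 - 30420\right) + 12972\right) - 5870 = \left(9118 + 12972\right) - 5870 = 22090 - 5870 = 16220$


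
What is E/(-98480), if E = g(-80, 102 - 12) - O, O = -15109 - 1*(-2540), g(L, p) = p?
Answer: -12659/98480 ≈ -0.12854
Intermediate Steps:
O = -12569 (O = -15109 + 2540 = -12569)
E = 12659 (E = (102 - 12) - 1*(-12569) = 90 + 12569 = 12659)
E/(-98480) = 12659/(-98480) = 12659*(-1/98480) = -12659/98480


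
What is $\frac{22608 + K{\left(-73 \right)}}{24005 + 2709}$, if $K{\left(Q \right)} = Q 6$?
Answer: $\frac{11085}{13357} \approx 0.8299$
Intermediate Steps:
$K{\left(Q \right)} = 6 Q$
$\frac{22608 + K{\left(-73 \right)}}{24005 + 2709} = \frac{22608 + 6 \left(-73\right)}{24005 + 2709} = \frac{22608 - 438}{26714} = 22170 \cdot \frac{1}{26714} = \frac{11085}{13357}$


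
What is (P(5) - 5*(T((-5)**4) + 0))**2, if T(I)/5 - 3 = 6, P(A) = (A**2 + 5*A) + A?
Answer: 28900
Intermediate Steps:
P(A) = A**2 + 6*A
T(I) = 45 (T(I) = 15 + 5*6 = 15 + 30 = 45)
(P(5) - 5*(T((-5)**4) + 0))**2 = (5*(6 + 5) - 5*(45 + 0))**2 = (5*11 - 5*45)**2 = (55 - 225)**2 = (-170)**2 = 28900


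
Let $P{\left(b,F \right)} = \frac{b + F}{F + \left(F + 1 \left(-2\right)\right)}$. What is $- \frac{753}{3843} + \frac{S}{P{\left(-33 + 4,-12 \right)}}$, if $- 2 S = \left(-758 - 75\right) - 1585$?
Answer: $\frac{40256663}{52521} \approx 766.49$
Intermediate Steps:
$S = 1209$ ($S = - \frac{\left(-758 - 75\right) - 1585}{2} = - \frac{-833 - 1585}{2} = \left(- \frac{1}{2}\right) \left(-2418\right) = 1209$)
$P{\left(b,F \right)} = \frac{F + b}{-2 + 2 F}$ ($P{\left(b,F \right)} = \frac{F + b}{F + \left(F - 2\right)} = \frac{F + b}{F + \left(-2 + F\right)} = \frac{F + b}{-2 + 2 F}$)
$- \frac{753}{3843} + \frac{S}{P{\left(-33 + 4,-12 \right)}} = - \frac{753}{3843} + \frac{1209}{\frac{1}{2} \frac{1}{-1 - 12} \left(-12 + \left(-33 + 4\right)\right)} = \left(-753\right) \frac{1}{3843} + \frac{1209}{\frac{1}{2} \frac{1}{-13} \left(-12 - 29\right)} = - \frac{251}{1281} + \frac{1209}{\frac{1}{2} \left(- \frac{1}{13}\right) \left(-41\right)} = - \frac{251}{1281} + \frac{1209}{\frac{41}{26}} = - \frac{251}{1281} + 1209 \cdot \frac{26}{41} = - \frac{251}{1281} + \frac{31434}{41} = \frac{40256663}{52521}$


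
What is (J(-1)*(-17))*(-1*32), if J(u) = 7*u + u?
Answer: -4352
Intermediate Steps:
J(u) = 8*u
(J(-1)*(-17))*(-1*32) = ((8*(-1))*(-17))*(-1*32) = -8*(-17)*(-32) = 136*(-32) = -4352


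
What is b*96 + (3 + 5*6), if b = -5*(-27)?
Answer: 12993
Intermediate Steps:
b = 135
b*96 + (3 + 5*6) = 135*96 + (3 + 5*6) = 12960 + (3 + 30) = 12960 + 33 = 12993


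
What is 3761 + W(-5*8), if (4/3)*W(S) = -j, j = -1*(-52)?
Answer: 3722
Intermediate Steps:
j = 52
W(S) = -39 (W(S) = 3*(-1*52)/4 = (¾)*(-52) = -39)
3761 + W(-5*8) = 3761 - 39 = 3722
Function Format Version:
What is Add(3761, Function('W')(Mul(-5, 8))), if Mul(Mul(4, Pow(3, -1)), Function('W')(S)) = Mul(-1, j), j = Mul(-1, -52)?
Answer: 3722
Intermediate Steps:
j = 52
Function('W')(S) = -39 (Function('W')(S) = Mul(Rational(3, 4), Mul(-1, 52)) = Mul(Rational(3, 4), -52) = -39)
Add(3761, Function('W')(Mul(-5, 8))) = Add(3761, -39) = 3722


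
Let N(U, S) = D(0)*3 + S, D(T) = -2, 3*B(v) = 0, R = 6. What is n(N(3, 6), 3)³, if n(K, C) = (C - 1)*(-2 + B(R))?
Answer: -64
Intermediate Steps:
B(v) = 0 (B(v) = (⅓)*0 = 0)
N(U, S) = -6 + S (N(U, S) = -2*3 + S = -6 + S)
n(K, C) = 2 - 2*C (n(K, C) = (C - 1)*(-2 + 0) = (-1 + C)*(-2) = 2 - 2*C)
n(N(3, 6), 3)³ = (2 - 2*3)³ = (2 - 6)³ = (-4)³ = -64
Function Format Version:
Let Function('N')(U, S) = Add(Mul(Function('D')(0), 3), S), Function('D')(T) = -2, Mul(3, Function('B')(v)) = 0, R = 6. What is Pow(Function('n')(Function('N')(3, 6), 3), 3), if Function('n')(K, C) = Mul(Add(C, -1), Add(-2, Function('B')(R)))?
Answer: -64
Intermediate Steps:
Function('B')(v) = 0 (Function('B')(v) = Mul(Rational(1, 3), 0) = 0)
Function('N')(U, S) = Add(-6, S) (Function('N')(U, S) = Add(Mul(-2, 3), S) = Add(-6, S))
Function('n')(K, C) = Add(2, Mul(-2, C)) (Function('n')(K, C) = Mul(Add(C, -1), Add(-2, 0)) = Mul(Add(-1, C), -2) = Add(2, Mul(-2, C)))
Pow(Function('n')(Function('N')(3, 6), 3), 3) = Pow(Add(2, Mul(-2, 3)), 3) = Pow(Add(2, -6), 3) = Pow(-4, 3) = -64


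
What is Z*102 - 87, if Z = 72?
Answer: 7257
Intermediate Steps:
Z*102 - 87 = 72*102 - 87 = 7344 - 87 = 7257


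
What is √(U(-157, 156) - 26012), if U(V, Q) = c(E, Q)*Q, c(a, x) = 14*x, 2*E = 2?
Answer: 2*√78673 ≈ 560.97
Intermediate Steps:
E = 1 (E = (½)*2 = 1)
U(V, Q) = 14*Q² (U(V, Q) = (14*Q)*Q = 14*Q²)
√(U(-157, 156) - 26012) = √(14*156² - 26012) = √(14*24336 - 26012) = √(340704 - 26012) = √314692 = 2*√78673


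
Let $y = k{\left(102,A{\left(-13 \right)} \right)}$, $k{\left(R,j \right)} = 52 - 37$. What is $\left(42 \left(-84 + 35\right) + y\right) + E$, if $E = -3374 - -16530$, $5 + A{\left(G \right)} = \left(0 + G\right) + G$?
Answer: $11113$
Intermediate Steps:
$A{\left(G \right)} = -5 + 2 G$ ($A{\left(G \right)} = -5 + \left(\left(0 + G\right) + G\right) = -5 + \left(G + G\right) = -5 + 2 G$)
$k{\left(R,j \right)} = 15$ ($k{\left(R,j \right)} = 52 - 37 = 15$)
$E = 13156$ ($E = -3374 + 16530 = 13156$)
$y = 15$
$\left(42 \left(-84 + 35\right) + y\right) + E = \left(42 \left(-84 + 35\right) + 15\right) + 13156 = \left(42 \left(-49\right) + 15\right) + 13156 = \left(-2058 + 15\right) + 13156 = -2043 + 13156 = 11113$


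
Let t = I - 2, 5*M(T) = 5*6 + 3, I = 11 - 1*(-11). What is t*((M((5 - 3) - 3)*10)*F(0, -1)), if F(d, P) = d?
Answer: 0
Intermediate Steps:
I = 22 (I = 11 + 11 = 22)
M(T) = 33/5 (M(T) = (5*6 + 3)/5 = (30 + 3)/5 = (1/5)*33 = 33/5)
t = 20 (t = 22 - 2 = 20)
t*((M((5 - 3) - 3)*10)*F(0, -1)) = 20*(((33/5)*10)*0) = 20*(66*0) = 20*0 = 0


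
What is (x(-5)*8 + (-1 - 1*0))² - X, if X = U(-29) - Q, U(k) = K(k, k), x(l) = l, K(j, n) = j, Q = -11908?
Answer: -10198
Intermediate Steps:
U(k) = k
X = 11879 (X = -29 - 1*(-11908) = -29 + 11908 = 11879)
(x(-5)*8 + (-1 - 1*0))² - X = (-5*8 + (-1 - 1*0))² - 1*11879 = (-40 + (-1 + 0))² - 11879 = (-40 - 1)² - 11879 = (-41)² - 11879 = 1681 - 11879 = -10198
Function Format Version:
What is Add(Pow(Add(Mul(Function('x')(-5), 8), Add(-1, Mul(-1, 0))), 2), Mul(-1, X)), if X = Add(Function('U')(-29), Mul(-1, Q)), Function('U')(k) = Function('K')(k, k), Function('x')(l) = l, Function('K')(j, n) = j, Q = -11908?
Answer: -10198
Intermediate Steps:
Function('U')(k) = k
X = 11879 (X = Add(-29, Mul(-1, -11908)) = Add(-29, 11908) = 11879)
Add(Pow(Add(Mul(Function('x')(-5), 8), Add(-1, Mul(-1, 0))), 2), Mul(-1, X)) = Add(Pow(Add(Mul(-5, 8), Add(-1, Mul(-1, 0))), 2), Mul(-1, 11879)) = Add(Pow(Add(-40, Add(-1, 0)), 2), -11879) = Add(Pow(Add(-40, -1), 2), -11879) = Add(Pow(-41, 2), -11879) = Add(1681, -11879) = -10198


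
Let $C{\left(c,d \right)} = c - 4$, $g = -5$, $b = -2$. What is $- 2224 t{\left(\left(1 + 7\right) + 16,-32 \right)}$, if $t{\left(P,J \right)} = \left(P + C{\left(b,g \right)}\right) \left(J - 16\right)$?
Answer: $1921536$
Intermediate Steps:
$C{\left(c,d \right)} = -4 + c$
$t{\left(P,J \right)} = \left(-16 + J\right) \left(-6 + P\right)$ ($t{\left(P,J \right)} = \left(P - 6\right) \left(J - 16\right) = \left(P - 6\right) \left(-16 + J\right) = \left(-6 + P\right) \left(-16 + J\right) = \left(-16 + J\right) \left(-6 + P\right)$)
$- 2224 t{\left(\left(1 + 7\right) + 16,-32 \right)} = - 2224 \left(96 - 16 \left(\left(1 + 7\right) + 16\right) - -192 - 32 \left(\left(1 + 7\right) + 16\right)\right) = - 2224 \left(96 - 16 \left(8 + 16\right) + 192 - 32 \left(8 + 16\right)\right) = - 2224 \left(96 - 384 + 192 - 768\right) = \left(-2224\right) \left(-864\right) = 1921536$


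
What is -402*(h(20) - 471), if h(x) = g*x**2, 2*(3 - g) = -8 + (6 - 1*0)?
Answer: -453858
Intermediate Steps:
g = 4 (g = 3 - (-8 + (6 - 1*0))/2 = 3 - (-8 + (6 + 0))/2 = 3 - (-8 + 6)/2 = 3 - 1/2*(-2) = 3 + 1 = 4)
h(x) = 4*x**2
-402*(h(20) - 471) = -402*(4*20**2 - 471) = -402*(4*400 - 471) = -402*(1600 - 471) = -402*1129 = -453858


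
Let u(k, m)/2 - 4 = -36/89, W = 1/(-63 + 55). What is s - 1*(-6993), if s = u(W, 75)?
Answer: 623017/89 ≈ 7000.2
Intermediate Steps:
W = -⅛ (W = 1/(-8) = -⅛ ≈ -0.12500)
u(k, m) = 640/89 (u(k, m) = 8 + 2*(-36/89) = 8 - 72/89 = 640/89)
s = 640/89 ≈ 7.1910
s - 1*(-6993) = 640/89 - 1*(-6993) = 640/89 + 6993 = 623017/89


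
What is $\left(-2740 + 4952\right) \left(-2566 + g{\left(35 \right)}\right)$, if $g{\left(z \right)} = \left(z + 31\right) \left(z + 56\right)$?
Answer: $7609280$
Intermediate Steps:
$g{\left(z \right)} = \left(31 + z\right) \left(56 + z\right)$
$\left(-2740 + 4952\right) \left(-2566 + g{\left(35 \right)}\right) = \left(-2740 + 4952\right) \left(-2566 + \left(1736 + 35^{2} + 87 \cdot 35\right)\right) = 2212 \left(-2566 + \left(1736 + 1225 + 3045\right)\right) = 2212 \left(-2566 + 6006\right) = 2212 \cdot 3440 = 7609280$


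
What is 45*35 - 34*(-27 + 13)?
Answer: 2051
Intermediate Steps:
45*35 - 34*(-27 + 13) = 1575 - 34*(-14) = 1575 + 476 = 2051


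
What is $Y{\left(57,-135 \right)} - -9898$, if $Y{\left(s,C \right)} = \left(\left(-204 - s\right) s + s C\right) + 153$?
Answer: $-12521$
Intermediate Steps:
$Y{\left(s,C \right)} = 153 + C s + s \left(-204 - s\right)$ ($Y{\left(s,C \right)} = \left(s \left(-204 - s\right) + C s\right) + 153 = \left(C s + s \left(-204 - s\right)\right) + 153 = 153 + C s + s \left(-204 - s\right)$)
$Y{\left(57,-135 \right)} - -9898 = \left(153 - 57^{2} - 11628 - 7695\right) - -9898 = \left(153 - 3249 - 11628 - 7695\right) + 9898 = -22419 + 9898 = -12521$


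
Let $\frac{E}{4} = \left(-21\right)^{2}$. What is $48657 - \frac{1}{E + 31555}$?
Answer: $\frac{1621202582}{33319} \approx 48657.0$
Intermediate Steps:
$E = 1764$ ($E = 4 \left(-21\right)^{2} = 4 \cdot 441 = 1764$)
$48657 - \frac{1}{E + 31555} = 48657 - \frac{1}{1764 + 31555} = 48657 - \frac{1}{33319} = \frac{1621202582}{33319}$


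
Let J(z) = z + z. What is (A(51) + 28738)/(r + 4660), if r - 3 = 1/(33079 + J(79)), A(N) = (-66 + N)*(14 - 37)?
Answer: 966631671/154984132 ≈ 6.2370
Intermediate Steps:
A(N) = 1518 - 23*N (A(N) = (-66 + N)*(-23) = 1518 - 23*N)
J(z) = 2*z
r = 99712/33237 (r = 3 + 1/(33079 + 2*79) = 3 + 1/(33079 + 158) = 3 + 1/33237 = 99712/33237 ≈ 3.0000)
(A(51) + 28738)/(r + 4660) = ((1518 - 23*51) + 28738)/(99712/33237 + 4660) = ((1518 - 1173) + 28738)/(154984132/33237) = (345 + 28738)*(33237/154984132) = 29083*(33237/154984132) = 966631671/154984132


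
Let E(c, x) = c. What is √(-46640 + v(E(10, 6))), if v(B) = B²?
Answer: 2*I*√11635 ≈ 215.73*I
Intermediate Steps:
√(-46640 + v(E(10, 6))) = √(-46640 + 10²) = √(-46640 + 100) = √(-46540) = 2*I*√11635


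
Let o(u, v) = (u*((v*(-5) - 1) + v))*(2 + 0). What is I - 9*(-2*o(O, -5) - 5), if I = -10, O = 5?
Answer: 3455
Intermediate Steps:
o(u, v) = 2*u*(-1 - 4*v) (o(u, v) = (u*((-5*v - 1) + v))*2 = (u*((-1 - 5*v) + v))*2 = (u*(-1 - 4*v))*2 = 2*u*(-1 - 4*v))
I - 9*(-2*o(O, -5) - 5) = -10 - 9*(-(-4)*5*(1 + 4*(-5)) - 5) = -10 - 9*(-(-4)*5*(1 - 20) - 5) = -10 - 9*(-(-4)*5*(-19) - 5) = -10 - 9*(-2*190 - 5) = -10 - 9*(-380 - 5) = -10 - 9*(-385) = -10 + 3465 = 3455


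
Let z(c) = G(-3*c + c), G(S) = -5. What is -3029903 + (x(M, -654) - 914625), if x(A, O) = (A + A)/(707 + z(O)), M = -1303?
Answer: -1384530631/351 ≈ -3.9445e+6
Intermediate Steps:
z(c) = -5
x(A, O) = A/351 (x(A, O) = (A + A)/(707 - 5) = (2*A)/702 = (2*A)*(1/702) = A/351)
-3029903 + (x(M, -654) - 914625) = -3029903 + ((1/351)*(-1303) - 914625) = -3029903 + (-1303/351 - 914625) = -3029903 - 321034678/351 = -1384530631/351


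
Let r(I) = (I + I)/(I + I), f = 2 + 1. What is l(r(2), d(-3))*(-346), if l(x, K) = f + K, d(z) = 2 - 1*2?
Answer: -1038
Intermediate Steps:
f = 3
r(I) = 1 (r(I) = (2*I)/((2*I)) = (2*I)*(1/(2*I)) = 1)
d(z) = 0 (d(z) = 2 - 2 = 0)
l(x, K) = 3 + K
l(r(2), d(-3))*(-346) = (3 + 0)*(-346) = 3*(-346) = -1038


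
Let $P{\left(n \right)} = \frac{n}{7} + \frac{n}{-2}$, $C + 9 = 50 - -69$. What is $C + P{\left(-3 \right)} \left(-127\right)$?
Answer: $- \frac{365}{14} \approx -26.071$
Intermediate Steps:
$C = 110$ ($C = -9 + \left(50 - -69\right) = -9 + \left(50 + 69\right) = -9 + 119 = 110$)
$P{\left(n \right)} = - \frac{5 n}{14}$ ($P{\left(n \right)} = n \frac{1}{7} + n \left(- \frac{1}{2}\right) = \frac{n}{7} - \frac{n}{2} = - \frac{5 n}{14}$)
$C + P{\left(-3 \right)} \left(-127\right) = 110 + \left(- \frac{5}{14}\right) \left(-3\right) \left(-127\right) = 110 + \frac{15}{14} \left(-127\right) = 110 - \frac{1905}{14} = - \frac{365}{14}$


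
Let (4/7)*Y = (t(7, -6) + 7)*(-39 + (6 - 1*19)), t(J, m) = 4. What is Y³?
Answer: -1003003001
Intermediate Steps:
Y = -1001 (Y = 7*((4 + 7)*(-39 + (6 - 1*19)))/4 = 7*(11*(-39 + (6 - 19)))/4 = 7*(11*(-39 - 13))/4 = 7*(11*(-52))/4 = (7/4)*(-572) = -1001)
Y³ = (-1001)³ = -1003003001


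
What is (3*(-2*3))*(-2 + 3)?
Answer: -18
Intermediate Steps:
(3*(-2*3))*(-2 + 3) = (3*(-6))*1 = -18*1 = -18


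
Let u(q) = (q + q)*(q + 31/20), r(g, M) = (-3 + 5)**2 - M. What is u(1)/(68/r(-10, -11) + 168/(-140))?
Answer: 153/100 ≈ 1.5300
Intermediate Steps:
r(g, M) = 4 - M (r(g, M) = 2**2 - M = 4 - M)
u(q) = 2*q*(31/20 + q) (u(q) = (2*q)*(q + 31*(1/20)) = (2*q)*(q + 31/20) = (2*q)*(31/20 + q) = 2*q*(31/20 + q))
u(1)/(68/r(-10, -11) + 168/(-140)) = ((1/10)*1*(31 + 20*1))/(68/(4 - 1*(-11)) + 168/(-140)) = ((1/10)*1*(31 + 20))/(68/(4 + 11) + 168*(-1/140)) = ((1/10)*1*51)/(68/15 - 6/5) = 51/(10*(68*(1/15) - 6/5)) = 51/(10*(68/15 - 6/5)) = 51/(10*(10/3)) = (51/10)*(3/10) = 153/100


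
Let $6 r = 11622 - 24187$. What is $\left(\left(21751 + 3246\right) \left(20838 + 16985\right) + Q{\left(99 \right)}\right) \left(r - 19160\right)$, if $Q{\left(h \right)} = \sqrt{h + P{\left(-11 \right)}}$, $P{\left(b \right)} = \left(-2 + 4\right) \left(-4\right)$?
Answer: $- \frac{120569981740775}{6} - \frac{127525 \sqrt{91}}{6} \approx -2.0095 \cdot 10^{13}$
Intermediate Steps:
$P{\left(b \right)} = -8$ ($P{\left(b \right)} = 2 \left(-4\right) = -8$)
$r = - \frac{12565}{6}$ ($r = \frac{11622 - 24187}{6} = \frac{1}{6} \left(-12565\right) = - \frac{12565}{6} \approx -2094.2$)
$Q{\left(h \right)} = \sqrt{-8 + h}$ ($Q{\left(h \right)} = \sqrt{h - 8} = \sqrt{-8 + h}$)
$\left(\left(21751 + 3246\right) \left(20838 + 16985\right) + Q{\left(99 \right)}\right) \left(r - 19160\right) = \left(\left(21751 + 3246\right) \left(20838 + 16985\right) + \sqrt{-8 + 99}\right) \left(- \frac{12565}{6} - 19160\right) = \left(24997 \cdot 37823 + \sqrt{91}\right) \left(- \frac{127525}{6}\right) = \left(945461531 + \sqrt{91}\right) \left(- \frac{127525}{6}\right) = - \frac{120569981740775}{6} - \frac{127525 \sqrt{91}}{6}$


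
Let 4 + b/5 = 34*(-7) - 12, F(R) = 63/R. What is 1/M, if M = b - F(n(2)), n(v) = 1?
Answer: -1/1333 ≈ -0.00075019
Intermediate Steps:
b = -1270 (b = -20 + 5*(34*(-7) - 12) = -20 + 5*(-238 - 12) = -20 + 5*(-250) = -20 - 1250 = -1270)
M = -1333 (M = -1270 - 63/1 = -1270 - 63 = -1333)
1/M = 1/(-1333) = -1/1333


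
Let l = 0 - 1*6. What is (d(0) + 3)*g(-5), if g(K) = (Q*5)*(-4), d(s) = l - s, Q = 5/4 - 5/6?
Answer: 25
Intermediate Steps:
l = -6 (l = 0 - 6 = -6)
Q = 5/12 (Q = 5*(¼) - 5*⅙ = 5/4 - ⅚ = 5/12 ≈ 0.41667)
d(s) = -6 - s
g(K) = -25/3 (g(K) = ((5/12)*5)*(-4) = (25/12)*(-4) = -25/3)
(d(0) + 3)*g(-5) = ((-6 - 1*0) + 3)*(-25/3) = ((-6 + 0) + 3)*(-25/3) = (-6 + 3)*(-25/3) = -3*(-25/3) = 25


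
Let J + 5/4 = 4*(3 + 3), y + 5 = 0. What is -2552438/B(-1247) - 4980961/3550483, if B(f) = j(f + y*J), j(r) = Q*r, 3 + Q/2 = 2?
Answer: -18151886825831/19325278969 ≈ -939.28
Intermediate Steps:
y = -5 (y = -5 + 0 = -5)
J = 91/4 (J = -5/4 + 4*(3 + 3) = -5/4 + 4*6 = -5/4 + 24 = 91/4 ≈ 22.750)
Q = -2 (Q = -6 + 2*2 = -6 + 4 = -2)
j(r) = -2*r
B(f) = 455/2 - 2*f (B(f) = -2*(f - 5*91/4) = -2*(f - 455/4) = -2*(-455/4 + f) = 455/2 - 2*f)
-2552438/B(-1247) - 4980961/3550483 = -2552438/(455/2 - 2*(-1247)) - 4980961/3550483 = -2552438/(455/2 + 2494) - 4980961*1/3550483 = -2552438/5443/2 - 4980961/3550483 = -2552438*2/5443 - 4980961/3550483 = -5104876/5443 - 4980961/3550483 = -18151886825831/19325278969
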